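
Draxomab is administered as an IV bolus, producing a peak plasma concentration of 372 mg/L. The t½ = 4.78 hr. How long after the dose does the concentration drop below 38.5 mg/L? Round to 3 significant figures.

15.6 hours

k = ln 2 / 4.78 = 0.1450 hr⁻¹
C(t) = C₀ e^(−kt)  ⇒  t = ln(C₀/C) / k
t = ln(372/38.5) / 0.1450 = 2.268 / 0.1450 ≈ 15.6 hours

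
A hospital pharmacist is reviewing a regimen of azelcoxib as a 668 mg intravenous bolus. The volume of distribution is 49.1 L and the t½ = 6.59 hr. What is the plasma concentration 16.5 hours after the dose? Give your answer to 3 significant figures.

2.40 µg/mL

C₀ = dose / V = 668 / 49.1 = 13.60 µg/mL
k = ln 2 / 6.59 = 0.1052 hr⁻¹
C(t) = C₀ e^(−kt) = 13.60 × e^(−0.1052 × 16.5) = 13.60 × e^(−1.735) = 13.60 × 0.1763 ≈ 2.40 µg/mL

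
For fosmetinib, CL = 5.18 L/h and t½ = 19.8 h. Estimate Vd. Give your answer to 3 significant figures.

k = ln 2 / t½ = ln 2 / 19.8 = 0.03501 h⁻¹
V = CL / k = 5.18 / 0.03501 ≈ 148 L

148 L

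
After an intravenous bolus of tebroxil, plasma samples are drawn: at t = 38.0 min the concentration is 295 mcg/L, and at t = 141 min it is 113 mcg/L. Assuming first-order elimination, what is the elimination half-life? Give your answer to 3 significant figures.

74.4 minutes

k = ln(C₁/C₂) / (t₂ − t₁) = ln(295/113) / (141 − 38.0)
  = 0.9596 / 103.0 = 0.009316 min⁻¹
t½ = ln 2 / k = ln 2 / 0.009316 ≈ 74.4 minutes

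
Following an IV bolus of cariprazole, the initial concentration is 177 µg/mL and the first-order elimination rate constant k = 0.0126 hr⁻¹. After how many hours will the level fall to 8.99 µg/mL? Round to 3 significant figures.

237 hours

C(t) = C₀ e^(−kt)  ⇒  t = ln(C₀/C) / k
t = ln(177/8.99) / 0.01260 = 2.980 / 0.01260 ≈ 237 hours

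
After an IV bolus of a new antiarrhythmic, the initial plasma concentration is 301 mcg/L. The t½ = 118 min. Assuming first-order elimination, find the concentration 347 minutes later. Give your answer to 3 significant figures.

k = ln 2 / 118 = 0.005874 min⁻¹
C(t) = C₀ e^(−kt) = 301 × e^(−0.005874 × 347) = 301 × e^(−2.038) = 301 × 0.1302 ≈ 39.2 mcg/L

39.2 mcg/L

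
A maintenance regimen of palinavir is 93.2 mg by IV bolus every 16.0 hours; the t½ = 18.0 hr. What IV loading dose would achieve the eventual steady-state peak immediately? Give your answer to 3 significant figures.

k = ln 2 / 18.0 = 0.03851 hr⁻¹
Accumulation ratio R = 1 / (1 − e^(−kτ)) = 1 / (1 − e^(−0.03851×16.0)) = 1 / (1 − 0.5400) = 2.174
Loading dose = maintenance dose × R = 93.2 × 2.174 ≈ 203 mg

203 mg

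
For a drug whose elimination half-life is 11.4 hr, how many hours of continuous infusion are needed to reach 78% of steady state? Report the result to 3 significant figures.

k = ln 2 / 11.4 = 0.06080 hr⁻¹
f = 1 − e^(−kt)  ⇒  t = −ln(1 − f) / k
t = −ln(1 − 0.78) / 0.06080 = 1.514 / 0.06080 ≈ 24.9 hours

24.9 hours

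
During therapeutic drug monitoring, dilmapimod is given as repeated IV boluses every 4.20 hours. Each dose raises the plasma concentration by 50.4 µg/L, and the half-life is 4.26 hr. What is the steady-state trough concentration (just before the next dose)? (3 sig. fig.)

k = ln 2 / 4.26 = 0.1627 hr⁻¹
Fraction remaining after one interval: e^(−kτ) = e^(−0.1627 × 4.20) = 0.5049
R = 1 / (1 − 0.5049) = 2.020
Css,max = 50.4 × 2.020 = 101.8 µg/L
Css,min = Css,max × e^(−kτ) = 101.8 × 0.5049 ≈ 51.4 µg/L

51.4 µg/L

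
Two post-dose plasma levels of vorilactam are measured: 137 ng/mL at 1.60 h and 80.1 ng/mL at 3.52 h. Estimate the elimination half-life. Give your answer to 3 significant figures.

k = ln(C₁/C₂) / (t₂ − t₁) = ln(137/80.1) / (3.52 − 1.60)
  = 0.5367 / 1.920 = 0.2795 h⁻¹
t½ = ln 2 / k = ln 2 / 0.2795 ≈ 2.48 hours

2.48 hours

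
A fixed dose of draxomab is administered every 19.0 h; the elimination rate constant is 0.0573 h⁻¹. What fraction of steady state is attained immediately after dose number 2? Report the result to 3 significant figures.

f_n = 1 − e^(−nkτ) = 1 − e^(−2 × 0.05730 × 19.0) = 1 − e^(−2.177) = 1 − 0.1133 ≈ 0.887

0.887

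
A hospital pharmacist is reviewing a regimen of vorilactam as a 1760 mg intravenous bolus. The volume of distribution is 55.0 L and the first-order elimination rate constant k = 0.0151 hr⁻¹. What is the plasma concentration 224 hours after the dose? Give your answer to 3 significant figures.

1.09 µg/mL

C₀ = dose / V = 1760 / 55.0 = 32.00 µg/mL
C(t) = C₀ e^(−kt) = 32.00 × e^(−0.01510 × 224) = 32.00 × e^(−3.382) = 32.00 × 0.03397 ≈ 1.09 µg/mL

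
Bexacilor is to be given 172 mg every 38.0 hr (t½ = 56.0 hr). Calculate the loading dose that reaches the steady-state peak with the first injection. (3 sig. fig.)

458 mg

k = ln 2 / 56.0 = 0.01238 hr⁻¹
Accumulation ratio R = 1 / (1 − e^(−kτ)) = 1 / (1 − e^(−0.01238×38.0)) = 1 / (1 − 0.6248) = 2.665
Loading dose = maintenance dose × R = 172 × 2.665 ≈ 458 mg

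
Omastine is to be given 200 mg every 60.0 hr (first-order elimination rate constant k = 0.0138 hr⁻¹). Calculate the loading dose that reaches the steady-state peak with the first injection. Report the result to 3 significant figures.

355 mg

Accumulation ratio R = 1 / (1 − e^(−kτ)) = 1 / (1 − e^(−0.01380×60.0)) = 1 / (1 − 0.4369) = 1.776
Loading dose = maintenance dose × R = 200 × 1.776 ≈ 355 mg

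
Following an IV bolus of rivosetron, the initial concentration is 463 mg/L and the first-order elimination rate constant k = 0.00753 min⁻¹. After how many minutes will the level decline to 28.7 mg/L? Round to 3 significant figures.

C(t) = C₀ e^(−kt)  ⇒  t = ln(C₀/C) / k
t = ln(463/28.7) / 0.007530 = 2.781 / 0.007530 ≈ 369 minutes

369 minutes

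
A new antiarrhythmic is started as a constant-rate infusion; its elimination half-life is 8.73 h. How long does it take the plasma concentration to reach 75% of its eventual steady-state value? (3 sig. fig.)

17.5 hours

k = ln 2 / 8.73 = 0.07940 h⁻¹
f = 1 − e^(−kt)  ⇒  t = −ln(1 − f) / k
t = −ln(1 − 0.75) / 0.07940 = 1.386 / 0.07940 ≈ 17.5 hours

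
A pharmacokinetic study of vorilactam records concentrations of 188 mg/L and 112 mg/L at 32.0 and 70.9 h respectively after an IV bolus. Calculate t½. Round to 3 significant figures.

k = ln(C₁/C₂) / (t₂ − t₁) = ln(188/112) / (70.9 − 32.0)
  = 0.5179 / 38.90 = 0.01331 h⁻¹
t½ = ln 2 / k = ln 2 / 0.01331 ≈ 52.1 hours

52.1 hours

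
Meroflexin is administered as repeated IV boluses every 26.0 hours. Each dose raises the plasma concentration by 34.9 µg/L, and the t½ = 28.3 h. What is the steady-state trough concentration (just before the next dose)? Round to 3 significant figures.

k = ln 2 / 28.3 = 0.02449 h⁻¹
Fraction remaining after one interval: e^(−kτ) = e^(−0.02449 × 26.0) = 0.5290
R = 1 / (1 − 0.5290) = 2.123
Css,max = 34.9 × 2.123 = 74.09 µg/L
Css,min = Css,max × e^(−kτ) = 74.09 × 0.5290 ≈ 39.2 µg/L

39.2 µg/L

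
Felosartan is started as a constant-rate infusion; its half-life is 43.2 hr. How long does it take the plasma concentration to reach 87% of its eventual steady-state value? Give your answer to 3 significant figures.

127 hours

k = ln 2 / 43.2 = 0.01605 hr⁻¹
f = 1 − e^(−kt)  ⇒  t = −ln(1 − f) / k
t = −ln(1 − 0.87) / 0.01605 = 2.040 / 0.01605 ≈ 127 hours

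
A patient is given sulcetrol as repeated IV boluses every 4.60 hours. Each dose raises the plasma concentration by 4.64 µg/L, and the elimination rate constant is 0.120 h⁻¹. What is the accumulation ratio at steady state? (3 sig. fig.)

2.36

Fraction remaining after one interval: e^(−kτ) = e^(−0.1200 × 4.60) = 0.5758
R = 1 / (1 − 0.5758) = 1 / 0.4242 ≈ 2.36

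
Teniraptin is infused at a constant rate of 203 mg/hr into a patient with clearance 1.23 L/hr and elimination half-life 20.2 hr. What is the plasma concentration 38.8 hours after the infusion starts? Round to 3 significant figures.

Css = rate / CL = 203 / 1.23 = 165.0 µg/mL
k = ln 2 / 20.2 = 0.03431 hr⁻¹
C(t) = Css (1 − e^(−kt)) = 165.0 × (1 − e^(−1.331)) = 165.0 × 0.7359 ≈ 121 µg/mL

121 µg/mL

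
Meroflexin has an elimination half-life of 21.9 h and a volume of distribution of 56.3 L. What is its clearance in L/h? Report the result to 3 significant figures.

1.78 L/h

k = ln 2 / t½ = ln 2 / 21.9 = 0.03165 h⁻¹
CL = k · V = 0.03165 × 56.3 ≈ 1.78 L/h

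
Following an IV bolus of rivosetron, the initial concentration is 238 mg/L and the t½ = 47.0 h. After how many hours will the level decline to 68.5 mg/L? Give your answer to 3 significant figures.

k = ln 2 / 47.0 = 0.01475 h⁻¹
C(t) = C₀ e^(−kt)  ⇒  t = ln(C₀/C) / k
t = ln(238/68.5) / 0.01475 = 1.245 / 0.01475 ≈ 84.4 hours

84.4 hours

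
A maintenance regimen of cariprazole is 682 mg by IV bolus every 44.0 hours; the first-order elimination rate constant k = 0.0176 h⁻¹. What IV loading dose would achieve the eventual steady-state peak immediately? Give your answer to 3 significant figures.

Accumulation ratio R = 1 / (1 − e^(−kτ)) = 1 / (1 − e^(−0.01760×44.0)) = 1 / (1 − 0.4610) = 1.855
Loading dose = maintenance dose × R = 682 × 1.855 ≈ 1270 mg

1270 mg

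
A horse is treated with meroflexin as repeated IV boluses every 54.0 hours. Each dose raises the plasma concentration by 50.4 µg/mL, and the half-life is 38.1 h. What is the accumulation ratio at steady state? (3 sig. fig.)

k = ln 2 / 38.1 = 0.01819 h⁻¹
Fraction remaining after one interval: e^(−kτ) = e^(−0.01819 × 54.0) = 0.3744
R = 1 / (1 − 0.3744) = 1 / 0.6256 ≈ 1.60

1.60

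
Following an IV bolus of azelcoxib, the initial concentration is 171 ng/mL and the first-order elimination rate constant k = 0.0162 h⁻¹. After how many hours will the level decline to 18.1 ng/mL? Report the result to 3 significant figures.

139 hours

C(t) = C₀ e^(−kt)  ⇒  t = ln(C₀/C) / k
t = ln(171/18.1) / 0.01620 = 2.246 / 0.01620 ≈ 139 hours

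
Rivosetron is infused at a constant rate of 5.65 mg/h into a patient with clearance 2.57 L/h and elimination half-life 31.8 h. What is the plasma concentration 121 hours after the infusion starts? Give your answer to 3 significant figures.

Css = rate / CL = 5.65 / 2.57 = 2.198 mg/L
k = ln 2 / 31.8 = 0.02180 h⁻¹
C(t) = Css (1 − e^(−kt)) = 2.198 × (1 − e^(−2.637)) = 2.198 × 0.9285 ≈ 2.04 mg/L

2.04 mg/L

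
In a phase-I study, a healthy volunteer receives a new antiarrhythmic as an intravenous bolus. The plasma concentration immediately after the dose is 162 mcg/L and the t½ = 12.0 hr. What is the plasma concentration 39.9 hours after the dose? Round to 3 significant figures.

16.2 mcg/L

k = ln 2 / 12.0 = 0.05776 hr⁻¹
39.9 hr is 3.325 half-lives, so C = 162 × (1/2)^3.325 = 162 × 0.09979 ≈ 16.2 mcg/L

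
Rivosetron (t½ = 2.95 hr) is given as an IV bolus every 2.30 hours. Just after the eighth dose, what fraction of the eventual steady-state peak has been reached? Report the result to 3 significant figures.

0.987

k = ln 2 / 2.95 = 0.2350 hr⁻¹
f_n = 1 − e^(−nkτ) = 1 − e^(−8 × 0.2350 × 2.30) = 1 − e^(−4.323) = 1 − 0.01326 ≈ 0.987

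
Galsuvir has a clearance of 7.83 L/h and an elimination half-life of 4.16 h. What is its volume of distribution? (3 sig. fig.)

k = ln 2 / t½ = ln 2 / 4.16 = 0.1666 h⁻¹
V = CL / k = 7.83 / 0.1666 ≈ 47.0 L

47.0 L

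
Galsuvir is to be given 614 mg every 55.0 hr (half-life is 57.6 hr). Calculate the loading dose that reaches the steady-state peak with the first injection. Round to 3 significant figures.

k = ln 2 / 57.6 = 0.01203 hr⁻¹
Accumulation ratio R = 1 / (1 − e^(−kτ)) = 1 / (1 − e^(−0.01203×55.0)) = 1 / (1 − 0.5159) = 2.066
Loading dose = maintenance dose × R = 614 × 2.066 ≈ 1270 mg

1270 mg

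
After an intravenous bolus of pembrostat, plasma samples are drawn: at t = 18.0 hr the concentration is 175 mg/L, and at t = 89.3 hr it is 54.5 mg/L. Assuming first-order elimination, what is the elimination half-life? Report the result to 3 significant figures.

42.4 hours

k = ln(C₁/C₂) / (t₂ − t₁) = ln(175/54.5) / (89.3 − 18.0)
  = 1.167 / 71.30 = 0.01636 hr⁻¹
t½ = ln 2 / k = ln 2 / 0.01636 ≈ 42.4 hours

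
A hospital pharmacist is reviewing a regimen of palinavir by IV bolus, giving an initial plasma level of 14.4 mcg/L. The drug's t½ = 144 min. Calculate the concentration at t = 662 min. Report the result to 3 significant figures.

k = ln 2 / 144 = 0.004814 min⁻¹
C(t) = C₀ e^(−kt) = 14.4 × e^(−0.004814 × 662) = 14.4 × e^(−3.187) = 14.4 × 0.04131 ≈ 0.595 mcg/L

0.595 mcg/L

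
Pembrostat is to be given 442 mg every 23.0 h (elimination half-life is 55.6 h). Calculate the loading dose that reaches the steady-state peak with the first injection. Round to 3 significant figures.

1770 mg

k = ln 2 / 55.6 = 0.01247 h⁻¹
Accumulation ratio R = 1 / (1 − e^(−kτ)) = 1 / (1 − e^(−0.01247×23.0)) = 1 / (1 − 0.7507) = 4.011
Loading dose = maintenance dose × R = 442 × 4.011 ≈ 1770 mg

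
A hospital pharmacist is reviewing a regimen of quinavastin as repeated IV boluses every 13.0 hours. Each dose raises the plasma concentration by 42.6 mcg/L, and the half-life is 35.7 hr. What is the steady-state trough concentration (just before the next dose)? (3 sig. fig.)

148 mcg/L

k = ln 2 / 35.7 = 0.01942 hr⁻¹
Fraction remaining after one interval: e^(−kτ) = e^(−0.01942 × 13.0) = 0.7769
R = 1 / (1 − 0.7769) = 4.483
Css,max = 42.6 × 4.483 = 191.0 mcg/L
Css,min = Css,max × e^(−kτ) = 191.0 × 0.7769 ≈ 148 mcg/L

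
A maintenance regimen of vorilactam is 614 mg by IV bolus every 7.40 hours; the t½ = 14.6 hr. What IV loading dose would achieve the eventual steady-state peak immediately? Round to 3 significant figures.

k = ln 2 / 14.6 = 0.04748 hr⁻¹
Accumulation ratio R = 1 / (1 − e^(−kτ)) = 1 / (1 − e^(−0.04748×7.40)) = 1 / (1 − 0.7038) = 3.376
Loading dose = maintenance dose × R = 614 × 3.376 ≈ 2070 mg

2070 mg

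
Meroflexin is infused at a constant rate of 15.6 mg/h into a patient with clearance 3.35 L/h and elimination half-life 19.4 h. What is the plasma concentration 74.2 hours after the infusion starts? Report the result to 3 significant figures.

Css = rate / CL = 15.6 / 3.35 = 4.657 µg/mL
k = ln 2 / 19.4 = 0.03573 h⁻¹
C(t) = Css (1 − e^(−kt)) = 4.657 × (1 − e^(−2.651)) = 4.657 × 0.9294 ≈ 4.33 µg/mL

4.33 µg/mL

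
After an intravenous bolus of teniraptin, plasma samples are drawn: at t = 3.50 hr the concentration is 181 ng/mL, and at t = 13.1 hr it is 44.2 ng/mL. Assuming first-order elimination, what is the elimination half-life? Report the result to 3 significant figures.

4.72 hours

k = ln(C₁/C₂) / (t₂ − t₁) = ln(181/44.2) / (13.1 − 3.50)
  = 1.410 / 9.600 = 0.1469 hr⁻¹
t½ = ln 2 / k = ln 2 / 0.1469 ≈ 4.72 hours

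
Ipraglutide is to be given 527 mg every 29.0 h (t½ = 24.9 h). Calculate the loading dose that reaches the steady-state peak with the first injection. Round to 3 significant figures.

k = ln 2 / 24.9 = 0.02784 h⁻¹
Accumulation ratio R = 1 / (1 − e^(−kτ)) = 1 / (1 − e^(−0.02784×29.0)) = 1 / (1 − 0.4461) = 1.805
Loading dose = maintenance dose × R = 527 × 1.805 ≈ 951 mg

951 mg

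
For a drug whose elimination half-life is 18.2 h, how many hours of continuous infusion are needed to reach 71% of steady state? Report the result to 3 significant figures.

k = ln 2 / 18.2 = 0.03809 h⁻¹
f = 1 − e^(−kt)  ⇒  t = −ln(1 − f) / k
t = −ln(1 − 0.71) / 0.03809 = 1.238 / 0.03809 ≈ 32.5 hours

32.5 hours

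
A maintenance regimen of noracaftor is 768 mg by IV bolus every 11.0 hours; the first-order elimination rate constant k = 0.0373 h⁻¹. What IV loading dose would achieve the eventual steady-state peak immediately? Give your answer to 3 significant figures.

Accumulation ratio R = 1 / (1 − e^(−kτ)) = 1 / (1 − e^(−0.03730×11.0)) = 1 / (1 − 0.6635) = 2.971
Loading dose = maintenance dose × R = 768 × 2.971 ≈ 2280 mg

2280 mg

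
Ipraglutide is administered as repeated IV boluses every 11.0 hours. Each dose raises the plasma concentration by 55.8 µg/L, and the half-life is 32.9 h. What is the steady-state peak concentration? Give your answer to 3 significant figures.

k = ln 2 / 32.9 = 0.02107 h⁻¹
Fraction remaining after one interval: e^(−kτ) = e^(−0.02107 × 11.0) = 0.7931
R = 1 / (1 − 0.7931) = 4.834
Css,max = 55.8 × 4.834 ≈ 270 µg/L

270 µg/L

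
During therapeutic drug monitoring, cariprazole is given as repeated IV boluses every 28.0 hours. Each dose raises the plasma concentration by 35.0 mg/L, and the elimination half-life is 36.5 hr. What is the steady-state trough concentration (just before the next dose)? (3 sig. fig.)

k = ln 2 / 36.5 = 0.01899 hr⁻¹
Fraction remaining after one interval: e^(−kτ) = e^(−0.01899 × 28.0) = 0.5876
R = 1 / (1 − 0.5876) = 2.425
Css,max = 35.0 × 2.425 = 84.87 mg/L
Css,min = Css,max × e^(−kτ) = 84.87 × 0.5876 ≈ 49.9 mg/L

49.9 mg/L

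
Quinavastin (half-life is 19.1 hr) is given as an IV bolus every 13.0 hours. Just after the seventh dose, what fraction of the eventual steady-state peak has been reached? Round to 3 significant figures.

k = ln 2 / 19.1 = 0.03629 hr⁻¹
f_n = 1 − e^(−nkτ) = 1 − e^(−7 × 0.03629 × 13.0) = 1 − e^(−3.302) = 1 − 0.03679 ≈ 0.963

0.963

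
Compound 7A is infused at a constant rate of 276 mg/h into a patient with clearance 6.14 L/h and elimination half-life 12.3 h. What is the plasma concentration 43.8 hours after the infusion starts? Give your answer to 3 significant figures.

Css = rate / CL = 276 / 6.14 = 44.95 µg/mL
k = ln 2 / 12.3 = 0.05635 h⁻¹
C(t) = Css (1 − e^(−kt)) = 44.95 × (1 − e^(−2.468)) = 44.95 × 0.9153 ≈ 41.1 µg/mL

41.1 µg/mL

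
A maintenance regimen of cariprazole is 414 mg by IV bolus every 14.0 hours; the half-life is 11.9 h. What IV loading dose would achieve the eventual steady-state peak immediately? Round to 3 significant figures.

743 mg

k = ln 2 / 11.9 = 0.05825 h⁻¹
Accumulation ratio R = 1 / (1 − e^(−kτ)) = 1 / (1 − e^(−0.05825×14.0)) = 1 / (1 − 0.4424) = 1.794
Loading dose = maintenance dose × R = 414 × 1.794 ≈ 743 mg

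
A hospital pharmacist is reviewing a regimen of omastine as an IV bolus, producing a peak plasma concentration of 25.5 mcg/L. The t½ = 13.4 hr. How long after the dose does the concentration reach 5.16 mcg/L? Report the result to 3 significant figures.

30.9 hours

k = ln 2 / 13.4 = 0.05173 hr⁻¹
C(t) = C₀ e^(−kt)  ⇒  t = ln(C₀/C) / k
t = ln(25.5/5.16) / 0.05173 = 1.598 / 0.05173 ≈ 30.9 hours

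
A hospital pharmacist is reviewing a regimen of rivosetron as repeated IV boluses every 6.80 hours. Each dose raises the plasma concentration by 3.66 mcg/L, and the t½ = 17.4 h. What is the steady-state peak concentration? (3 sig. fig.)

k = ln 2 / 17.4 = 0.03984 h⁻¹
Fraction remaining after one interval: e^(−kτ) = e^(−0.03984 × 6.80) = 0.7627
R = 1 / (1 − 0.7627) = 4.214
Css,max = 3.66 × 4.214 ≈ 15.4 mcg/L

15.4 mcg/L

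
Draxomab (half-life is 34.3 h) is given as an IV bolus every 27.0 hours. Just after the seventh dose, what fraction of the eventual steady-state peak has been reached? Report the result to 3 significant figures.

0.978

k = ln 2 / 34.3 = 0.02021 h⁻¹
f_n = 1 − e^(−nkτ) = 1 − e^(−7 × 0.02021 × 27.0) = 1 − e^(−3.819) = 1 − 0.02194 ≈ 0.978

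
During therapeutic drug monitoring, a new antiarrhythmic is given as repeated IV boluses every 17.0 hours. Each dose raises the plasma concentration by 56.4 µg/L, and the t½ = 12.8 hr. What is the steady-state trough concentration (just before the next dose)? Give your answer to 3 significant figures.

37.3 µg/L

k = ln 2 / 12.8 = 0.05415 hr⁻¹
Fraction remaining after one interval: e^(−kτ) = e^(−0.05415 × 17.0) = 0.3983
R = 1 / (1 − 0.3983) = 1.662
Css,max = 56.4 × 1.662 = 93.73 µg/L
Css,min = Css,max × e^(−kτ) = 93.73 × 0.3983 ≈ 37.3 µg/L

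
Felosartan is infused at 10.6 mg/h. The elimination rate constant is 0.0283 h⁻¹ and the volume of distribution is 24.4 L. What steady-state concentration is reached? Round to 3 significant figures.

CL = k · V = 0.0283 × 24.4 = 0.6905 L/h
Css = rate / CL = 10.6 / 0.6905 ≈ 15.4 µg/mL

15.4 µg/mL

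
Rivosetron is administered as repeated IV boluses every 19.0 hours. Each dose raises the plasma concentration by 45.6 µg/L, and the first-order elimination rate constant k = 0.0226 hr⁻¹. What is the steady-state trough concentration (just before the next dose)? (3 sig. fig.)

85.0 µg/L

Fraction remaining after one interval: e^(−kτ) = e^(−0.02260 × 19.0) = 0.6509
R = 1 / (1 − 0.6509) = 2.865
Css,max = 45.6 × 2.865 = 130.6 µg/L
Css,min = Css,max × e^(−kτ) = 130.6 × 0.6509 ≈ 85.0 µg/L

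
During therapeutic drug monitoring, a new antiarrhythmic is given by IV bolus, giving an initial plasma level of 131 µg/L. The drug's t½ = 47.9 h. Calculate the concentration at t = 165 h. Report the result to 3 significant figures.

12.0 µg/L

k = ln 2 / 47.9 = 0.01447 h⁻¹
165 h is 3.445 half-lives, so C = 131 × (1/2)^3.445 = 131 × 0.09184 ≈ 12.0 µg/L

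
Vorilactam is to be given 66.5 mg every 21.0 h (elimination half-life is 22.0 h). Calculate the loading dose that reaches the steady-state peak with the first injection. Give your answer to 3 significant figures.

137 mg

k = ln 2 / 22.0 = 0.03151 h⁻¹
Accumulation ratio R = 1 / (1 − e^(−kτ)) = 1 / (1 − e^(−0.03151×21.0)) = 1 / (1 − 0.5160) = 2.066
Loading dose = maintenance dose × R = 66.5 × 2.066 ≈ 137 mg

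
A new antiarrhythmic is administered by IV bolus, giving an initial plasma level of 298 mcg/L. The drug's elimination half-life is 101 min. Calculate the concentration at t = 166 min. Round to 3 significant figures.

k = ln 2 / 101 = 0.006863 min⁻¹
166 min is 1.644 half-lives, so C = 298 × (1/2)^1.644 = 298 × 0.3201 ≈ 95.4 mcg/L

95.4 mcg/L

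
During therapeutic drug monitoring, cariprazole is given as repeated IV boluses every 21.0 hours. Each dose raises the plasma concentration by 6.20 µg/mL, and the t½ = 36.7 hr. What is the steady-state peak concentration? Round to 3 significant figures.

18.9 µg/mL

k = ln 2 / 36.7 = 0.01889 hr⁻¹
Fraction remaining after one interval: e^(−kτ) = e^(−0.01889 × 21.0) = 0.6726
R = 1 / (1 − 0.6726) = 3.054
Css,max = 6.20 × 3.054 ≈ 18.9 µg/mL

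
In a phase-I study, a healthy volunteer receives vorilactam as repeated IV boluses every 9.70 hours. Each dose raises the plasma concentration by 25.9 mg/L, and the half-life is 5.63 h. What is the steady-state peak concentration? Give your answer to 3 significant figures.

37.2 mg/L

k = ln 2 / 5.63 = 0.1231 h⁻¹
Fraction remaining after one interval: e^(−kτ) = e^(−0.1231 × 9.70) = 0.3029
R = 1 / (1 − 0.3029) = 1.435
Css,max = 25.9 × 1.435 ≈ 37.2 mg/L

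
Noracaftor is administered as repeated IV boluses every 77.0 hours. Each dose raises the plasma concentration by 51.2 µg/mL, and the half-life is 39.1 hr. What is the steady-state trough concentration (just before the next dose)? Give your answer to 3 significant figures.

k = ln 2 / 39.1 = 0.01773 hr⁻¹
Fraction remaining after one interval: e^(−kτ) = e^(−0.01773 × 77.0) = 0.2554
R = 1 / (1 − 0.2554) = 1.343
Css,max = 51.2 × 1.343 = 68.76 µg/mL
Css,min = Css,max × e^(−kτ) = 68.76 × 0.2554 ≈ 17.6 µg/mL

17.6 µg/mL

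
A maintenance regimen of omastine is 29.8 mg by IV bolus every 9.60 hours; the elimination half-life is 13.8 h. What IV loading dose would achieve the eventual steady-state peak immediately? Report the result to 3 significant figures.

77.9 mg

k = ln 2 / 13.8 = 0.05023 h⁻¹
Accumulation ratio R = 1 / (1 − e^(−kτ)) = 1 / (1 − e^(−0.05023×9.60)) = 1 / (1 − 0.6174) = 2.614
Loading dose = maintenance dose × R = 29.8 × 2.614 ≈ 77.9 mg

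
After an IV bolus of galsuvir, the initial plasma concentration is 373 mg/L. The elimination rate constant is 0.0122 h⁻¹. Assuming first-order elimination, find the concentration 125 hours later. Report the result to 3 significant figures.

C(t) = C₀ e^(−kt) = 373 × e^(−0.01220 × 125) = 373 × e^(−1.525) = 373 × 0.2176 ≈ 81.2 mg/L

81.2 mg/L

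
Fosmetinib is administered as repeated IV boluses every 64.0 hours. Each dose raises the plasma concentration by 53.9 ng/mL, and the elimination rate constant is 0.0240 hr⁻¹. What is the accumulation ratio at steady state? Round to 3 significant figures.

1.27

Fraction remaining after one interval: e^(−kτ) = e^(−0.02400 × 64.0) = 0.2152
R = 1 / (1 − 0.2152) = 1 / 0.7848 ≈ 1.27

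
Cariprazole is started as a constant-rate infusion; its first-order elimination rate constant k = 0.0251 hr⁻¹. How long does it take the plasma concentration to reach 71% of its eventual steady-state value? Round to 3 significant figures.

49.3 hours

f = 1 − e^(−kt)  ⇒  t = −ln(1 − f) / k
t = −ln(1 − 0.71) / 0.02510 = 1.238 / 0.02510 ≈ 49.3 hours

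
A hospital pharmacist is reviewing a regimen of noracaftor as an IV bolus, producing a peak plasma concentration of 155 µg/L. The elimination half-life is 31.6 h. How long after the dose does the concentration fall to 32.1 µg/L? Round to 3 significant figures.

k = ln 2 / 31.6 = 0.02194 h⁻¹
C(t) = C₀ e^(−kt)  ⇒  t = ln(C₀/C) / k
t = ln(155/32.1) / 0.02194 = 1.575 / 0.02194 ≈ 71.8 hours

71.8 hours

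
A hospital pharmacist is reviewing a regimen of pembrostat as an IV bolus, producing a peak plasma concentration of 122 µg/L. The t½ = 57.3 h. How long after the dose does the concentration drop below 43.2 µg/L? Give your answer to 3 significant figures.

k = ln 2 / 57.3 = 0.01210 h⁻¹
C(t) = C₀ e^(−kt)  ⇒  t = ln(C₀/C) / k
t = ln(122/43.2) / 0.01210 = 1.038 / 0.01210 ≈ 85.8 hours

85.8 hours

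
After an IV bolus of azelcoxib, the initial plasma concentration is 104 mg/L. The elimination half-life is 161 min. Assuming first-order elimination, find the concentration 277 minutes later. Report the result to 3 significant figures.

31.6 mg/L

k = ln 2 / 161 = 0.004305 min⁻¹
277 min is 1.720 half-lives, so C = 104 × (1/2)^1.720 = 104 × 0.3034 ≈ 31.6 mg/L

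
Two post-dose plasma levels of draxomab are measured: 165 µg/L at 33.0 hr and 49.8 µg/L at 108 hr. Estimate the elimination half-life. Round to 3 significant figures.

43.4 hours

k = ln(C₁/C₂) / (t₂ − t₁) = ln(165/49.8) / (108 − 33.0)
  = 1.198 / 75.00 = 0.01597 hr⁻¹
t½ = ln 2 / k = ln 2 / 0.01597 ≈ 43.4 hours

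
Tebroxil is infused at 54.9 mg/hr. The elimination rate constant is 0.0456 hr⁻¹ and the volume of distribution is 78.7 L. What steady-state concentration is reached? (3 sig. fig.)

CL = k · V = 0.0456 × 78.7 = 3.589 L/hr
Css = rate / CL = 54.9 / 3.589 ≈ 15.3 µg/mL

15.3 µg/mL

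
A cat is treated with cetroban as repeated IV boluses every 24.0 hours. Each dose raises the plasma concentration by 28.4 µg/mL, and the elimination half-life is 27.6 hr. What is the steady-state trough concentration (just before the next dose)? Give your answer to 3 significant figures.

k = ln 2 / 27.6 = 0.02511 hr⁻¹
Fraction remaining after one interval: e^(−kτ) = e^(−0.02511 × 24.0) = 0.5473
R = 1 / (1 − 0.5473) = 2.209
Css,max = 28.4 × 2.209 = 62.74 µg/mL
Css,min = Css,max × e^(−kτ) = 62.74 × 0.5473 ≈ 34.3 µg/mL

34.3 µg/mL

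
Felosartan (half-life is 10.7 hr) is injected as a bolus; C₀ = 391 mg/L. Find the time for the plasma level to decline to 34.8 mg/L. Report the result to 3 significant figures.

37.3 hours

k = ln 2 / 10.7 = 0.06478 hr⁻¹
C(t) = C₀ e^(−kt)  ⇒  t = ln(C₀/C) / k
t = ln(391/34.8) / 0.06478 = 2.419 / 0.06478 ≈ 37.3 hours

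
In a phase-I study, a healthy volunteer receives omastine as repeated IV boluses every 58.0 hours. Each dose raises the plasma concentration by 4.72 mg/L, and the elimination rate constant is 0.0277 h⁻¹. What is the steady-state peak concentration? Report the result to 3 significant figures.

5.90 mg/L

Fraction remaining after one interval: e^(−kτ) = e^(−0.02770 × 58.0) = 0.2006
R = 1 / (1 − 0.2006) = 1.251
Css,max = 4.72 × 1.251 ≈ 5.90 mg/L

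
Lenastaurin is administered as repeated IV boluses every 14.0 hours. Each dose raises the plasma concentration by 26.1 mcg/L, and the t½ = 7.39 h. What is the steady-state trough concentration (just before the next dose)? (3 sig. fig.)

k = ln 2 / 7.39 = 0.09380 h⁻¹
Fraction remaining after one interval: e^(−kτ) = e^(−0.09380 × 14.0) = 0.2690
R = 1 / (1 − 0.2690) = 1.368
Css,max = 26.1 × 1.368 = 35.70 mcg/L
Css,min = Css,max × e^(−kτ) = 35.70 × 0.2690 ≈ 9.60 mcg/L

9.60 mcg/L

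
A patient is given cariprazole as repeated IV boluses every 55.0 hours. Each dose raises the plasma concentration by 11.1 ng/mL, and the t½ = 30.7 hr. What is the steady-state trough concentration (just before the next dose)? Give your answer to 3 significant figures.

k = ln 2 / 30.7 = 0.02258 hr⁻¹
Fraction remaining after one interval: e^(−kτ) = e^(−0.02258 × 55.0) = 0.2889
R = 1 / (1 − 0.2889) = 1.406
Css,max = 11.1 × 1.406 = 15.61 ng/mL
Css,min = Css,max × e^(−kτ) = 15.61 × 0.2889 ≈ 4.51 ng/mL

4.51 ng/mL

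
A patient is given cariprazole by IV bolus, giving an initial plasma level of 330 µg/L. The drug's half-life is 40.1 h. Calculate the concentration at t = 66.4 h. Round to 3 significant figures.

105 µg/L

k = ln 2 / 40.1 = 0.01729 h⁻¹
66.4 h is 1.656 half-lives, so C = 330 × (1/2)^1.656 = 330 × 0.3173 ≈ 105 µg/L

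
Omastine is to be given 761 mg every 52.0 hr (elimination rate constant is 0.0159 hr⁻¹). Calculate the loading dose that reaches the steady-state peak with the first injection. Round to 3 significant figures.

Accumulation ratio R = 1 / (1 − e^(−kτ)) = 1 / (1 − e^(−0.01590×52.0)) = 1 / (1 − 0.4374) = 1.778
Loading dose = maintenance dose × R = 761 × 1.778 ≈ 1350 mg

1350 mg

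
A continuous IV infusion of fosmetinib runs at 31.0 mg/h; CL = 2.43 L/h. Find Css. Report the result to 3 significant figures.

Css = infusion rate / CL = 31.0 / 2.43 ≈ 12.8 µg/mL

12.8 µg/mL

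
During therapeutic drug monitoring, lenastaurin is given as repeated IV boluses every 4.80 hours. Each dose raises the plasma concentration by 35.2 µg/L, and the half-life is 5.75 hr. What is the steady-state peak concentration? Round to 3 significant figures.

k = ln 2 / 5.75 = 0.1205 hr⁻¹
Fraction remaining after one interval: e^(−kτ) = e^(−0.1205 × 4.80) = 0.5607
R = 1 / (1 − 0.5607) = 2.276
Css,max = 35.2 × 2.276 ≈ 80.1 µg/L

80.1 µg/L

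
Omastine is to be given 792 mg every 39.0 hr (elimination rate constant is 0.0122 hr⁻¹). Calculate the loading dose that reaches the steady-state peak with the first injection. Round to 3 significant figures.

Accumulation ratio R = 1 / (1 − e^(−kτ)) = 1 / (1 − e^(−0.01220×39.0)) = 1 / (1 − 0.6214) = 2.641
Loading dose = maintenance dose × R = 792 × 2.641 ≈ 2090 mg

2090 mg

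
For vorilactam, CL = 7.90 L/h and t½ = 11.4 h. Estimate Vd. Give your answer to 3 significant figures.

130 L

k = ln 2 / t½ = ln 2 / 11.4 = 0.06080 h⁻¹
V = CL / k = 7.90 / 0.06080 ≈ 130 L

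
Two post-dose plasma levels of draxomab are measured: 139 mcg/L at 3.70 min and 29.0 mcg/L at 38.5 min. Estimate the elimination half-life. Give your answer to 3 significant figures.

15.4 minutes

k = ln(C₁/C₂) / (t₂ − t₁) = ln(139/29.0) / (38.5 − 3.70)
  = 1.567 / 34.80 = 0.04503 min⁻¹
t½ = ln 2 / k = ln 2 / 0.04503 ≈ 15.4 minutes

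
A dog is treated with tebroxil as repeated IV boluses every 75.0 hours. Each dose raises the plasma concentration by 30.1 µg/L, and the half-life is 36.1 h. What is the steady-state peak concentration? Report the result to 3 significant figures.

39.4 µg/L

k = ln 2 / 36.1 = 0.01920 h⁻¹
Fraction remaining after one interval: e^(−kτ) = e^(−0.01920 × 75.0) = 0.2369
R = 1 / (1 − 0.2369) = 1.310
Css,max = 30.1 × 1.310 ≈ 39.4 µg/L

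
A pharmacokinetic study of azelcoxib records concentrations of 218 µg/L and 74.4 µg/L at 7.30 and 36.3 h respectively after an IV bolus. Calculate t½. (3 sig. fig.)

k = ln(C₁/C₂) / (t₂ − t₁) = ln(218/74.4) / (36.3 − 7.30)
  = 1.075 / 29.00 = 0.03707 h⁻¹
t½ = ln 2 / k = ln 2 / 0.03707 ≈ 18.7 hours

18.7 hours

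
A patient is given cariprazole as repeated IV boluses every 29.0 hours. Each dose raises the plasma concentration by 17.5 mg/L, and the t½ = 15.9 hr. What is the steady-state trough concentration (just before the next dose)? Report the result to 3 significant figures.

k = ln 2 / 15.9 = 0.04359 hr⁻¹
Fraction remaining after one interval: e^(−kτ) = e^(−0.04359 × 29.0) = 0.2825
R = 1 / (1 − 0.2825) = 1.394
Css,max = 17.5 × 1.394 = 24.39 mg/L
Css,min = Css,max × e^(−kτ) = 24.39 × 0.2825 ≈ 6.89 mg/L

6.89 mg/L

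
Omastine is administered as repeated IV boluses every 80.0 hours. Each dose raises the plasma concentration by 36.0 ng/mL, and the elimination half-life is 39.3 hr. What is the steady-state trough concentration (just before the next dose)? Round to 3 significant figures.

11.6 ng/mL

k = ln 2 / 39.3 = 0.01764 hr⁻¹
Fraction remaining after one interval: e^(−kτ) = e^(−0.01764 × 80.0) = 0.2439
R = 1 / (1 − 0.2439) = 1.323
Css,max = 36.0 × 1.323 = 47.61 ng/mL
Css,min = Css,max × e^(−kτ) = 47.61 × 0.2439 ≈ 11.6 ng/mL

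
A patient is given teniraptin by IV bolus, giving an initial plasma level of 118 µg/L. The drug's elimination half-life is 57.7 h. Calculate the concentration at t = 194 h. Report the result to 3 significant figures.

11.5 µg/L

k = ln 2 / 57.7 = 0.01201 h⁻¹
194 h is 3.362 half-lives, so C = 118 × (1/2)^3.362 = 118 × 0.09725 ≈ 11.5 µg/L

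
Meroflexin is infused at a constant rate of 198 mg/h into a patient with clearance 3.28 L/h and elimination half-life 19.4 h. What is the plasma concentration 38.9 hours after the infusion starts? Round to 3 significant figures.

45.3 mg/L

Css = rate / CL = 198 / 3.28 = 60.37 mg/L
k = ln 2 / 19.4 = 0.03573 h⁻¹
C(t) = Css (1 − e^(−kt)) = 60.37 × (1 − e^(−1.390)) = 60.37 × 0.7509 ≈ 45.3 mg/L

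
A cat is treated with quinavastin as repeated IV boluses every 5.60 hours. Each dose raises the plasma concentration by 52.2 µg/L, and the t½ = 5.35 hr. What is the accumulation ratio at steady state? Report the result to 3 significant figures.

k = ln 2 / 5.35 = 0.1296 hr⁻¹
Fraction remaining after one interval: e^(−kτ) = e^(−0.1296 × 5.60) = 0.4841
R = 1 / (1 − 0.4841) = 1 / 0.5159 ≈ 1.94

1.94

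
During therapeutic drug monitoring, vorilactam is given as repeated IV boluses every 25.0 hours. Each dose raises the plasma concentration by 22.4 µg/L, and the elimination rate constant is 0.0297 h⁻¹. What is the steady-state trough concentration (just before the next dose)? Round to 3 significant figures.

20.3 µg/L

Fraction remaining after one interval: e^(−kτ) = e^(−0.02970 × 25.0) = 0.4759
R = 1 / (1 − 0.4759) = 1.908
Css,max = 22.4 × 1.908 = 42.74 µg/L
Css,min = Css,max × e^(−kτ) = 42.74 × 0.4759 ≈ 20.3 µg/L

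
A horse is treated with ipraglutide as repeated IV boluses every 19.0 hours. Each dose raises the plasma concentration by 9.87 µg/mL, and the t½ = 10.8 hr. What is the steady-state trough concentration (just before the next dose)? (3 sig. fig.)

4.14 µg/mL

k = ln 2 / 10.8 = 0.06418 hr⁻¹
Fraction remaining after one interval: e^(−kτ) = e^(−0.06418 × 19.0) = 0.2954
R = 1 / (1 − 0.2954) = 1.419
Css,max = 9.87 × 1.419 = 14.01 µg/mL
Css,min = Css,max × e^(−kτ) = 14.01 × 0.2954 ≈ 4.14 µg/mL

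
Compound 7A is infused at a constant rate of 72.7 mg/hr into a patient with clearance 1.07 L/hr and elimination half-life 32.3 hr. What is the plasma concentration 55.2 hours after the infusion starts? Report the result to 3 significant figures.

47.2 µg/mL

Css = rate / CL = 72.7 / 1.07 = 67.94 µg/mL
k = ln 2 / 32.3 = 0.02146 hr⁻¹
C(t) = Css (1 − e^(−kt)) = 67.94 × (1 − e^(−1.185)) = 67.94 × 0.6941 ≈ 47.2 µg/mL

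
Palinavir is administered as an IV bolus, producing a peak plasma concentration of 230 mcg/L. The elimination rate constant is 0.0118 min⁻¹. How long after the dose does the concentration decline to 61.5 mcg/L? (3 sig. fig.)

112 minutes

C(t) = C₀ e^(−kt)  ⇒  t = ln(C₀/C) / k
t = ln(230/61.5) / 0.01180 = 1.319 / 0.01180 ≈ 112 minutes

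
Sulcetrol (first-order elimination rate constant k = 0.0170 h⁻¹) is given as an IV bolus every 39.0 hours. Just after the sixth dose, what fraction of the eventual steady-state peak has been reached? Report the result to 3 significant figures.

f_n = 1 − e^(−nkτ) = 1 − e^(−6 × 0.01700 × 39.0) = 1 − e^(−3.978) = 1 − 0.01872 ≈ 0.981

0.981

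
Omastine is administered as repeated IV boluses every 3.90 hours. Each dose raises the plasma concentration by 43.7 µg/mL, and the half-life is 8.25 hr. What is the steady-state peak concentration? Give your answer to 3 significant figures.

k = ln 2 / 8.25 = 0.08402 hr⁻¹
Fraction remaining after one interval: e^(−kτ) = e^(−0.08402 × 3.90) = 0.7206
R = 1 / (1 − 0.7206) = 3.579
Css,max = 43.7 × 3.579 ≈ 156 µg/mL

156 µg/mL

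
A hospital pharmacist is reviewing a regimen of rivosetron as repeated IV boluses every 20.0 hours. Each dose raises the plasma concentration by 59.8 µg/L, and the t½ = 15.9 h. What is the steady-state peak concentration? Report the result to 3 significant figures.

k = ln 2 / 15.9 = 0.04359 h⁻¹
Fraction remaining after one interval: e^(−kτ) = e^(−0.04359 × 20.0) = 0.4182
R = 1 / (1 − 0.4182) = 1.719
Css,max = 59.8 × 1.719 ≈ 103 µg/L

103 µg/L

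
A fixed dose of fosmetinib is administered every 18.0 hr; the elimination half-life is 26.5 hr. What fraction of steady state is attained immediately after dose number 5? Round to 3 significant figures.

0.905

k = ln 2 / 26.5 = 0.02616 hr⁻¹
f_n = 1 − e^(−nkτ) = 1 − e^(−5 × 0.02616 × 18.0) = 1 − e^(−2.354) = 1 − 0.09498 ≈ 0.905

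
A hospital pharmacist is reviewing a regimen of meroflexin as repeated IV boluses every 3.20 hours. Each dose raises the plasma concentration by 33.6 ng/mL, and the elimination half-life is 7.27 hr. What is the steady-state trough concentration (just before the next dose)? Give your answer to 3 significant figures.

k = ln 2 / 7.27 = 0.09534 hr⁻¹
Fraction remaining after one interval: e^(−kτ) = e^(−0.09534 × 3.20) = 0.7371
R = 1 / (1 − 0.7371) = 3.803
Css,max = 33.6 × 3.803 = 127.8 ng/mL
Css,min = Css,max × e^(−kτ) = 127.8 × 0.7371 ≈ 94.2 ng/mL

94.2 ng/mL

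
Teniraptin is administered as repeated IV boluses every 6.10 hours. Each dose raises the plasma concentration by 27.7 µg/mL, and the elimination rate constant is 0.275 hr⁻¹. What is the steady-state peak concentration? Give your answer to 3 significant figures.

34.1 µg/mL

Fraction remaining after one interval: e^(−kτ) = e^(−0.2750 × 6.10) = 0.1868
R = 1 / (1 − 0.1868) = 1.230
Css,max = 27.7 × 1.230 ≈ 34.1 µg/mL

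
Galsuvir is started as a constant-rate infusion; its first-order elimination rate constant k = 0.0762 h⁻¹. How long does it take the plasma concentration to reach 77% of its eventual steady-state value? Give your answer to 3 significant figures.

f = 1 − e^(−kt)  ⇒  t = −ln(1 − f) / k
t = −ln(1 − 0.77) / 0.07620 = 1.470 / 0.07620 ≈ 19.3 hours

19.3 hours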